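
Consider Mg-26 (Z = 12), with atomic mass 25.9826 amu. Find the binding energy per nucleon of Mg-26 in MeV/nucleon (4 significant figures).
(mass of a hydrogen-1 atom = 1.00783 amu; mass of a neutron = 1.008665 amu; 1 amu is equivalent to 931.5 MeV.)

Σm = 12·m(¹H) + 14·m_n = 12.09396 + 14.121310 = 26.215270 amu
The mass defect is 26.215270 − 25.9826 = 0.232670 amu.
E_B = 0.232670 × 931.5 = 216.732 MeV
BE/A = 216.732 MeV / 26 = 8.336 MeV/nucleon

8.336 MeV/nucleon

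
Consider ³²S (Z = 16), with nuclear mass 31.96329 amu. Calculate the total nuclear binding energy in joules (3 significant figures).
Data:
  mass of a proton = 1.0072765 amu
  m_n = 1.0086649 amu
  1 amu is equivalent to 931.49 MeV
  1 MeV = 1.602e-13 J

4.35e-11 J

Z = 16, so N = A − Z = 32 − 16 = 16.
Mass of separated nucleons = 16(1.0072765) + 16(1.0086649) = 16.1164240 + 16.1386384 = 32.2550624 amu
Δm = 32.2550624 − 31.96329 = 0.2917724 amu
E_B = 0.2917724 × 931.49 = 271.783 MeV
In joules: 271.783 MeV × 1.602e-13 J/MeV = 4.3540e-11 J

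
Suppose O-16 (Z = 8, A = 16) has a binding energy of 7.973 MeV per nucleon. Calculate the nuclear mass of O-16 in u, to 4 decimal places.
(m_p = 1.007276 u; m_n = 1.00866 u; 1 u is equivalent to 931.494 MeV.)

Total binding energy = 16 × 7.973 = 127.568 MeV
Mass defect = 127.568 MeV / (931.494 MeV/u) = 0.136950 u
Constituent mass = 8(1.007276) + 8(1.00866) = 16.127488 u
Nuclear mass = 16.127488 − 0.136950 = 15.990538 u ≈ 15.9905 u (to 4 decimal places)

15.9905 u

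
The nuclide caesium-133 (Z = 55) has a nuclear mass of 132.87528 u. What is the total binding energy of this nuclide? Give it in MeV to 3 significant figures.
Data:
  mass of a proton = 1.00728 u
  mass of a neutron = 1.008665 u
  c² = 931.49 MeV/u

1120 MeV

With 55 protons and 78 neutrons (A = 133):
Mass of separated nucleons = 55(1.00728) + 78(1.008665) = 55.40040 + 78.675870 = 134.076270 u
Mass defect Δm = 134.076270 − 132.87528 = 1.200990 u
Binding energy = Δm·c² = 1.200990 × 931.49 MeV/u = 1118.71 MeV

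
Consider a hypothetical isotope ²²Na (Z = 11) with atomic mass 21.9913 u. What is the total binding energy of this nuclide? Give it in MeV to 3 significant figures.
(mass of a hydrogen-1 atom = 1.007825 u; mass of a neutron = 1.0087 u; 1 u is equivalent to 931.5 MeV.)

177 MeV

Mass of separated nucleons = 11(1.007825) + 11(1.0087) = 11.086075 + 11.0957 = 22.181775 u
Δm = 22.181775 − 21.9913 = 0.190475 u
Converting to energy: 0.190475 u × 931.5 MeV/u = 177.427 MeV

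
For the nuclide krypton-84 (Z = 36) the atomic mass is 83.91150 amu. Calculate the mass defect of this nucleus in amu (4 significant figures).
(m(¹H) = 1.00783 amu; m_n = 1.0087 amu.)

0.7880 amu

With 36 protons and 48 neutrons (A = 84):
Total constituent mass: 36 × 1.00783 + 48 × 1.0087 = 84.69948 amu
Mass defect Δm = 84.69948 − 83.91150 = 0.78798 amu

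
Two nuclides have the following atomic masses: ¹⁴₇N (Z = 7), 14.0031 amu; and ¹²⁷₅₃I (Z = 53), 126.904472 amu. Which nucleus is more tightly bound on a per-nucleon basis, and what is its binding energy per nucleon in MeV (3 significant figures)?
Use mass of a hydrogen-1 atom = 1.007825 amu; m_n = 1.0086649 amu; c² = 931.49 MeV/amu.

¹²⁷₅₃I; 8.45 MeV/nucleon

¹⁴₇N: Σm = 7(1.007825) + 7(1.0086649) = 14.1154293 amu; Δm = 0.1123293 amu; E_B = 104.63 MeV; E_B/A = 7.474 MeV
¹²⁷₅₃I: Σm = 53(1.007825) + 74(1.0086649) = 128.0559276 amu; Δm = 1.1514556 amu; E_B = 1072.57 MeV; E_B/A = 8.445 MeV
¹²⁷₅₃I has the higher binding energy per nucleon, so it is the more tightly bound nucleus.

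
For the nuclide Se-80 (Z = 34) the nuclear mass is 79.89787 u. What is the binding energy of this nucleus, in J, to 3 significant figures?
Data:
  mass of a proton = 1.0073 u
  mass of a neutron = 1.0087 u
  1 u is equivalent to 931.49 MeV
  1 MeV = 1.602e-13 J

1.12e-10 J

The nucleus contains 34 protons and 80 − 34 = 46 neutrons.
Mass of separated nucleons = 34(1.0073) + 46(1.0087) = 34.2482 + 46.4002 = 80.6484 u
The mass defect is 80.6484 − 79.89787 = 0.75053 u.
Binding energy = Δm·c² = 0.75053 × 931.49 MeV/u = 699.111 MeV
In joules: 699.111 MeV × 1.602e-13 J/MeV = 1.1200e-10 J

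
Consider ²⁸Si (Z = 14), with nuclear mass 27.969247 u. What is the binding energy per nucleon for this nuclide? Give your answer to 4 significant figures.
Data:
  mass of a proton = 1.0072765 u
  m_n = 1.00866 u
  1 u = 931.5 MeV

8.446 MeV/nucleon

The nucleus contains 14 protons and 28 − 14 = 14 neutrons.
Mass of separated nucleons = 14(1.0072765) + 14(1.00866) = 14.1018710 + 14.12124 = 28.2231110 u
Δm = 28.2231110 − 27.969247 = 0.2538640 u
Converting to energy: 0.2538640 u × 931.5 MeV/u = 236.474 MeV
BE/A = 236.474 MeV / 28 = 8.446 MeV/nucleon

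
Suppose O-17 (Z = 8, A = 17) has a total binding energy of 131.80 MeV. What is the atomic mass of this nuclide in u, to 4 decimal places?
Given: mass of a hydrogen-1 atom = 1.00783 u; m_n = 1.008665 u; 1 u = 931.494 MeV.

16.9991 u

Mass defect = 131.80 MeV / (931.494 MeV/u) = 0.141493 u
Constituent mass = 8(1.00783) + 9(1.008665) = 17.140625 u
Atomic mass = 17.140625 − 0.141493 = 16.999132 u ≈ 16.9991 u (to 4 decimal places)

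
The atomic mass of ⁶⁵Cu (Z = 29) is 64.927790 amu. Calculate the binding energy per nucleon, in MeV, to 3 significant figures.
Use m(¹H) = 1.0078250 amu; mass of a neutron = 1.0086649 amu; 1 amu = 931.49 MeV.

8.76 MeV/nucleon

With 29 protons and 36 neutrons (A = 65):
Σm = 29·m(¹H) + 36·m_n = 29.2269250 + 36.3119364 = 65.5388614 amu
Δm = 65.5388614 − 64.927790 = 0.6110714 amu
E_B = 0.6110714 × 931.49 = 569.207 MeV
Dividing by A = 65 gives 8.757 MeV per nucleon.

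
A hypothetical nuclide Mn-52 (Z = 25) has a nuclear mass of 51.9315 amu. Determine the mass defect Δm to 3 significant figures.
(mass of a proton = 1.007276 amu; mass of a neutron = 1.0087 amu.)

Total constituent mass: 25 × 1.007276 + 27 × 1.0087 = 52.416800 amu
Δm = 52.416800 − 51.9315 = 0.485300 amu

0.485 amu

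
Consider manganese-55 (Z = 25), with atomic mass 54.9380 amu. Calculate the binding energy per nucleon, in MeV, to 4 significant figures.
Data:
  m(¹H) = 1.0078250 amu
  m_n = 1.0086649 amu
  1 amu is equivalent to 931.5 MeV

8.766 MeV/nucleon

Z = 25, so N = A − Z = 55 − 25 = 30.
Total constituent mass: 25 × 1.0078250 + 30 × 1.0086649 = 55.4555720 amu
Δm = 55.4555720 − 54.9380 = 0.5175720 amu
Converting to energy: 0.5175720 amu × 931.5 MeV/amu = 482.118 MeV
Per nucleon: 482.118 / 55 = 8.766 MeV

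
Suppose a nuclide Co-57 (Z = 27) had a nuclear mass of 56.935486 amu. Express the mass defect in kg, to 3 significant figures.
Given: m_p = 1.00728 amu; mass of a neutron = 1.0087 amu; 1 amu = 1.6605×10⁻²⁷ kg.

The nucleus contains 27 protons and 57 − 27 = 30 neutrons.
Mass of separated nucleons = 27(1.00728) + 30(1.0087) = 27.19656 + 30.2610 = 57.45756 amu
Δm = 57.45756 − 56.935486 = 0.522074 amu
In SI units: 0.522074 amu × 1.6605×10⁻²⁷ kg/amu = 8.6690e-28 kg

8.67e-28 kg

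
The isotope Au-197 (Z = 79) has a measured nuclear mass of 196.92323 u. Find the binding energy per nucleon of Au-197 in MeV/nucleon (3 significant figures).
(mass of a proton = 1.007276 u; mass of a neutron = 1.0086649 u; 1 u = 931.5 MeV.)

Total constituent mass: 79 × 1.007276 + 118 × 1.0086649 = 198.5972622 u
Δm = 198.5972622 − 196.92323 = 1.6740322 u
Binding energy = Δm·c² = 1.6740322 × 931.5 MeV/u = 1559.36 MeV
Dividing by A = 197 gives 7.916 MeV per nucleon.

7.92 MeV/nucleon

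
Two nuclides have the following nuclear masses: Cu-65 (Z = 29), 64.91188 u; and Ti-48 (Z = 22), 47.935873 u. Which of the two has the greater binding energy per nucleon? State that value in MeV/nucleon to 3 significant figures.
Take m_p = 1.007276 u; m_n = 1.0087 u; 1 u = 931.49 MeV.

Cu-65: Σm = 29(1.007276) + 36(1.0087) = 65.524204 u; Δm = 0.612324 u; E_B = 570.374 MeV; E_B/A = 8.77498 MeV
Ti-48: Σm = 22(1.007276) + 26(1.0087) = 48.386272 u; Δm = 0.450399 u; E_B = 419.54 MeV; E_B/A = 8.740 MeV
Cu-65 has the higher binding energy per nucleon, so it is the more tightly bound nucleus.

Cu-65; 8.77 MeV/nucleon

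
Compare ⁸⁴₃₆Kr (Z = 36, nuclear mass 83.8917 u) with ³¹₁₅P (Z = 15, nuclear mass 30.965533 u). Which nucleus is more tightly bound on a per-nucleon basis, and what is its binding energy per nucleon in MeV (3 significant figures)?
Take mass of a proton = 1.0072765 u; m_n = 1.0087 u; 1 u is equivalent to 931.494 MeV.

⁸⁴₃₆Kr: Σm = 36(1.0072765) + 48(1.0087) = 84.6795540 u; Δm = 0.7878540 u; E_B = 733.88 MeV; E_B/A = 8.737 MeV
³¹₁₅P: Σm = 15(1.0072765) + 16(1.0087) = 31.2483475 u; Δm = 0.2828145 u; E_B = 263.44 MeV; E_B/A = 8.498 MeV
⁸⁴₃₆Kr has the higher binding energy per nucleon, so it is the more tightly bound nucleus.

⁸⁴₃₆Kr; 8.74 MeV/nucleon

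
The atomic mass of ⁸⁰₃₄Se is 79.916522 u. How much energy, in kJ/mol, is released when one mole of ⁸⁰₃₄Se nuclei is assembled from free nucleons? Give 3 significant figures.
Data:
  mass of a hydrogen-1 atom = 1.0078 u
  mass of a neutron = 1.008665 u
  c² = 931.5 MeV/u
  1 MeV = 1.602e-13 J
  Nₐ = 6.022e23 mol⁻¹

With 34 protons and 46 neutrons (A = 80):
Total constituent mass: 34 × 1.0078 + 46 × 1.008665 = 80.663790 u
Mass defect Δm = 80.663790 − 79.916522 = 0.747268 u
Converting to energy: 0.747268 u × 931.5 MeV/u = 696.080 MeV
Per nucleus in joules: 696.080 MeV × 1.602e-13 J/MeV = 1.1151e-10 J
Per mole: 1.1151e-10 J × 6.022e23 mol⁻¹ = 6.7151e+13 J/mol

6.72e+10 kJ/mol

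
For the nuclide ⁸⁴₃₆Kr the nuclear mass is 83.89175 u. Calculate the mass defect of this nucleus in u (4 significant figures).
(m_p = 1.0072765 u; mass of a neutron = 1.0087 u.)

0.7878 u

With 36 protons and 48 neutrons (A = 84):
Σm = 36·m_p + 48·m_n = 36.2619540 + 48.4176 = 84.6795540 u
Mass defect Δm = 84.6795540 − 83.89175 = 0.7878040 u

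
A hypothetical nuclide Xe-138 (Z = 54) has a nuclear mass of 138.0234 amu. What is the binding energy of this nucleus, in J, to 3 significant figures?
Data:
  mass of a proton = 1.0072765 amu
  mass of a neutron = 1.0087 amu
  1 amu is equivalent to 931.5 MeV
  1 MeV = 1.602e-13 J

1.64e-10 J

Z = 54, so N = A − Z = 138 − 54 = 84.
Total constituent mass: 54 × 1.0072765 + 84 × 1.0087 = 139.1237310 amu
Mass defect Δm = 139.1237310 − 138.0234 = 1.1003310 amu
E_B = 1.1003310 × 931.5 = 1024.96 MeV
In joules: 1024.96 MeV × 1.602e-13 J/MeV = 1.6420e-10 J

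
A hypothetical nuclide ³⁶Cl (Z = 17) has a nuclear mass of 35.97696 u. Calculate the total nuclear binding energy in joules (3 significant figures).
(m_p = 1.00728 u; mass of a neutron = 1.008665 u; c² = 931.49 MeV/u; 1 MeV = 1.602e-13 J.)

Total constituent mass: 17 × 1.00728 + 19 × 1.008665 = 36.288395 u
Δm = 36.288395 − 35.97696 = 0.311435 u
Binding energy = Δm·c² = 0.311435 × 931.49 MeV/u = 290.099 MeV
In joules: 290.099 MeV × 1.602e-13 J/MeV = 4.6474e-11 J

4.65e-11 J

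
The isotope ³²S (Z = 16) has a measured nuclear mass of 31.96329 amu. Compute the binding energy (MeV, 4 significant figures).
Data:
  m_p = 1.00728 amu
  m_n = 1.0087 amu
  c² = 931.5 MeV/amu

272.4 MeV

Mass of separated nucleons = 16(1.00728) + 16(1.0087) = 16.11648 + 16.1392 = 32.25568 amu
Δm = 32.25568 − 31.96329 = 0.29239 amu
Binding energy = Δm·c² = 0.29239 × 931.5 MeV/amu = 272.361 MeV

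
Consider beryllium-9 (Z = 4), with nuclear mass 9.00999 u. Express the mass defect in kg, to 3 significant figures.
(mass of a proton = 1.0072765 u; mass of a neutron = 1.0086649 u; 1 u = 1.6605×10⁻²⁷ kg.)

1.04e-28 kg

The nucleus contains 4 protons and 9 − 4 = 5 neutrons.
Mass of separated nucleons = 4(1.0072765) + 5(1.0086649) = 4.0291060 + 5.0433245 = 9.0724305 u
Δm = 9.0724305 − 9.00999 = 0.0624405 u
In SI units: 0.0624405 u × 1.6605×10⁻²⁷ kg/u = 1.0368e-28 kg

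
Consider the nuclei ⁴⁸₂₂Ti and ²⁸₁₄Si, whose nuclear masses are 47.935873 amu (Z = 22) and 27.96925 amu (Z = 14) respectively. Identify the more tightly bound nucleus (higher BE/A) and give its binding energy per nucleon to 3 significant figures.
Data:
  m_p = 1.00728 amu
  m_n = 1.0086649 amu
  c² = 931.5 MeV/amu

⁴⁸₂₂Ti: Σm = 22(1.00728) + 26(1.0086649) = 48.3854474 amu; Δm = 0.4495744 amu; E_B = 418.78 MeV; E_B/A = 8.7246 MeV
²⁸₁₄Si: Σm = 14(1.00728) + 14(1.0086649) = 28.2232286 amu; Δm = 0.2539786 amu; E_B = 236.58 MeV; E_B/A = 8.449 MeV
⁴⁸₂₂Ti has the higher binding energy per nucleon, so it is the more tightly bound nucleus.

⁴⁸₂₂Ti; 8.72 MeV/nucleon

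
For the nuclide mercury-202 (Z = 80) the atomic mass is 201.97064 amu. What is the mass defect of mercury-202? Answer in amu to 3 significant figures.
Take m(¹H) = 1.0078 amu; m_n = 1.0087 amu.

The nucleus contains 80 protons and 202 − 80 = 122 neutrons.
Total constituent mass: 80 × 1.0078 + 122 × 1.0087 = 203.6854 amu
Δm = 203.6854 − 201.97064 = 1.71476 amu

1.71 amu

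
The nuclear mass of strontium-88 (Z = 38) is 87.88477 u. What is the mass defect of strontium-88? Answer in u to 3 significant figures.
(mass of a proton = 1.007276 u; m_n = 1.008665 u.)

The nucleus contains 38 protons and 88 − 38 = 50 neutrons.
Σm = 38·m_p + 50·m_n = 38.276488 + 50.433250 = 88.709738 u
The mass defect is 88.709738 − 87.88477 = 0.824968 u.

0.825 u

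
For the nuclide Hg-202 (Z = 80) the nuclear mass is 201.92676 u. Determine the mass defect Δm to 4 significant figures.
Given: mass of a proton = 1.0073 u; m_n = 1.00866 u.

1.714 u

Σm = 80·m_p + 122·m_n = 80.5840 + 123.05652 = 203.64052 u
Δm = 203.64052 − 201.92676 = 1.71376 u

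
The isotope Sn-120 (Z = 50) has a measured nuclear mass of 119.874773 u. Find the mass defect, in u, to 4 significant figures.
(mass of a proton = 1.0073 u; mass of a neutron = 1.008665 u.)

1.097 u

With 50 protons and 70 neutrons (A = 120):
Total constituent mass: 50 × 1.0073 + 70 × 1.008665 = 120.971550 u
Δm = 120.971550 − 119.874773 = 1.096777 u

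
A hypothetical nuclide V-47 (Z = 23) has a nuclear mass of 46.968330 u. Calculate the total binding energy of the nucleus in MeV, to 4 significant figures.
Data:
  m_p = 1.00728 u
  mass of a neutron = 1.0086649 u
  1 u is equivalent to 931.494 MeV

379.2 MeV

With 23 protons and 24 neutrons (A = 47):
Σm = 23·m_p + 24·m_n = 23.16744 + 24.2079576 = 47.3753976 u
Δm = 47.3753976 − 46.968330 = 0.4070676 u
Binding energy = Δm·c² = 0.4070676 × 931.494 MeV/u = 379.181 MeV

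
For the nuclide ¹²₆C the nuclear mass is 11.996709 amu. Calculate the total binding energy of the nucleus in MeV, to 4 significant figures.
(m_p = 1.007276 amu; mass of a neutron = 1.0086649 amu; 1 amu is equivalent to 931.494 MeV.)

92.16 MeV

Total constituent mass: 6 × 1.007276 + 6 × 1.0086649 = 12.0956454 amu
Mass defect Δm = 12.0956454 − 11.996709 = 0.0989364 amu
Converting to energy: 0.0989364 amu × 931.494 MeV/amu = 92.1587 MeV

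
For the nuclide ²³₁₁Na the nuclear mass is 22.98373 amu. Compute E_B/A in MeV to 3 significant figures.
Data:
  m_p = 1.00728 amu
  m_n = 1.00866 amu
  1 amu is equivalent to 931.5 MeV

With 11 protons and 12 neutrons (A = 23):
Mass of separated nucleons = 11(1.00728) + 12(1.00866) = 11.08008 + 12.10392 = 23.18400 amu
Mass defect Δm = 23.18400 − 22.98373 = 0.20027 amu
Binding energy = Δm·c² = 0.20027 × 931.5 MeV/amu = 186.552 MeV
Dividing by A = 23 gives 8.111 MeV per nucleon.

8.11 MeV/nucleon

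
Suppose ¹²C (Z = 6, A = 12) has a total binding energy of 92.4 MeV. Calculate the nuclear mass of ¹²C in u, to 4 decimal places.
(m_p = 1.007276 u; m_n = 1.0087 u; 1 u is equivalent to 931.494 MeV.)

Mass defect = 92.4 MeV / (931.494 MeV/u) = 0.099195 u
Constituent mass = 6(1.007276) + 6(1.0087) = 12.095856 u
Nuclear mass = 12.095856 − 0.099195 = 11.996661 u ≈ 11.9967 u (to 4 decimal places)

11.9967 u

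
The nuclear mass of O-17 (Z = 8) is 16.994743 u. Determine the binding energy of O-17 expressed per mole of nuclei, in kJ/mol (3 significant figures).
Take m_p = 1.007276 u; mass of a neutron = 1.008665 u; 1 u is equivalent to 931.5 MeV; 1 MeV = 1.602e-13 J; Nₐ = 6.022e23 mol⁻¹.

Σm = 8·m_p + 9·m_n = 8.058208 + 9.077985 = 17.136193 u
Δm = 17.136193 − 16.994743 = 0.141450 u
E_B = 0.141450 × 931.5 = 131.761 MeV
Per nucleus in joules: 131.761 MeV × 1.602e-13 J/MeV = 2.1108e-11 J
Per mole: 2.1108e-11 J × 6.022e23 mol⁻¹ = 1.2711e+13 J/mol

1.27e+10 kJ/mol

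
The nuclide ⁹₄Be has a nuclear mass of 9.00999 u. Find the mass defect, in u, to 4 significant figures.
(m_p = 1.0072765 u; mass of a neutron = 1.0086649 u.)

The nucleus contains 4 protons and 9 − 4 = 5 neutrons.
Total constituent mass: 4 × 1.0072765 + 5 × 1.0086649 = 9.0724305 u
Mass defect Δm = 9.0724305 − 9.00999 = 0.0624405 u

0.06244 u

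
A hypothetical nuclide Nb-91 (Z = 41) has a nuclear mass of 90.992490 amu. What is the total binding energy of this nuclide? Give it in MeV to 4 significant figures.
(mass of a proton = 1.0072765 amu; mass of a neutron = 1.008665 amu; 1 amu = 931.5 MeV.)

The nucleus contains 41 protons and 91 − 41 = 50 neutrons.
Mass of separated nucleons = 41(1.0072765) + 50(1.008665) = 41.2983365 + 50.433250 = 91.7315865 amu
Mass defect Δm = 91.7315865 − 90.992490 = 0.7390965 amu
Binding energy = Δm·c² = 0.7390965 × 931.5 MeV/amu = 688.468 MeV

688.5 MeV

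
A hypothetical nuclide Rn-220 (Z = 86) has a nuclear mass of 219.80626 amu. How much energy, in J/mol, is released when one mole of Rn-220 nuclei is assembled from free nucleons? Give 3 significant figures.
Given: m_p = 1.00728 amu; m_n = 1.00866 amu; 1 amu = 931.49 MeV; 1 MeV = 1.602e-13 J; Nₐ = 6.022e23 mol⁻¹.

Z = 86, so N = A − Z = 220 − 86 = 134.
Σm = 86·m_p + 134·m_n = 86.62608 + 135.16044 = 221.78652 amu
Δm = 221.78652 − 219.80626 = 1.98026 amu
Converting to energy: 1.98026 amu × 931.49 MeV/amu = 1844.59 MeV
Per nucleus in joules: 1844.59 MeV × 1.602e-13 J/MeV = 2.9550e-10 J
Per mole: 2.9550e-10 J × 6.022e23 mol⁻¹ = 1.7795e+14 J/mol

1.78e+14 J/mol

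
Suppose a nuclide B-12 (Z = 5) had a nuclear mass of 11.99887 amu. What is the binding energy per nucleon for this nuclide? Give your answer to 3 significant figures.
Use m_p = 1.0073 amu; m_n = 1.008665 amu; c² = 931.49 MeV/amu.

7.63 MeV/nucleon

With 5 protons and 7 neutrons (A = 12):
Total constituent mass: 5 × 1.0073 + 7 × 1.008665 = 12.097155 amu
Δm = 12.097155 − 11.99887 = 0.098285 amu
Binding energy = Δm·c² = 0.098285 × 931.49 MeV/amu = 91.5515 MeV
Dividing by A = 12 gives 7.629 MeV per nucleon.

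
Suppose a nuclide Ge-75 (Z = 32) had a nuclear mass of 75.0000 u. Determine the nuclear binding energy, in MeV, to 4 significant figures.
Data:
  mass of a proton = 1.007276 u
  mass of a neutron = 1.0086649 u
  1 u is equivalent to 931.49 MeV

563.9 MeV

With 32 protons and 43 neutrons (A = 75):
Mass of separated nucleons = 32(1.007276) + 43(1.0086649) = 32.232832 + 43.3725907 = 75.6054227 u
Δm = 75.6054227 − 75.0000 = 0.6054227 u
E_B = 0.6054227 × 931.49 = 563.945 MeV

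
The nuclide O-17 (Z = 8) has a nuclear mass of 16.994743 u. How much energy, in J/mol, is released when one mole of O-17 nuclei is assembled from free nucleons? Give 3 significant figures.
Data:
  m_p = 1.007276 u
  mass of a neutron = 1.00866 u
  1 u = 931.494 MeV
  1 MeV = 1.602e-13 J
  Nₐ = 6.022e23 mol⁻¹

1.27e+13 J/mol

Mass of separated nucleons = 8(1.007276) + 9(1.00866) = 8.058208 + 9.07794 = 17.136148 u
Mass defect Δm = 17.136148 − 16.994743 = 0.141405 u
E_B = 0.141405 × 931.494 = 131.718 MeV
Per nucleus in joules: 131.718 MeV × 1.602e-13 J/MeV = 2.1101e-11 J
Per mole: 2.1101e-11 J × 6.022e23 mol⁻¹ = 1.2707e+13 J/mol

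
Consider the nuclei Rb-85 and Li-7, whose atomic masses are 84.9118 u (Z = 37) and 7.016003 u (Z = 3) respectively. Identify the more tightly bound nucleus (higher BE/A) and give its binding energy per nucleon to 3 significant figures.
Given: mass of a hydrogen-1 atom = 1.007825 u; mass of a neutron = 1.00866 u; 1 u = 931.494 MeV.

Rb-85; 8.69 MeV/nucleon

Rb-85: Σm = 37(1.007825) + 48(1.00866) = 85.705205 u; Δm = 0.793405 u; E_B = 739.05 MeV; E_B/A = 8.6947 MeV
Li-7: Σm = 3(1.007825) + 4(1.00866) = 7.058115 u; Δm = 0.042112 u; E_B = 39.227 MeV; E_B/A = 5.604 MeV
Rb-85 has the higher binding energy per nucleon, so it is the more tightly bound nucleus.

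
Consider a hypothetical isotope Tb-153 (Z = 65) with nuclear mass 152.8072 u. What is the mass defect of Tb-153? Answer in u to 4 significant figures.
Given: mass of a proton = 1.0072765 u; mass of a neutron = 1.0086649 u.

1.428 u

Total constituent mass: 65 × 1.0072765 + 88 × 1.0086649 = 154.2354837 u
Δm = 154.2354837 − 152.8072 = 1.4282837 u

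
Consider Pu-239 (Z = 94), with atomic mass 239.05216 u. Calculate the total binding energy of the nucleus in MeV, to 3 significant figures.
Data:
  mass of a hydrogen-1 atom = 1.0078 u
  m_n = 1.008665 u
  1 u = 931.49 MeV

1800 MeV

Mass of separated nucleons = 94(1.0078) + 145(1.008665) = 94.7332 + 146.256425 = 240.989625 u
Mass defect Δm = 240.989625 − 239.05216 = 1.937465 u
E_B = 1.937465 × 931.49 = 1804.73 MeV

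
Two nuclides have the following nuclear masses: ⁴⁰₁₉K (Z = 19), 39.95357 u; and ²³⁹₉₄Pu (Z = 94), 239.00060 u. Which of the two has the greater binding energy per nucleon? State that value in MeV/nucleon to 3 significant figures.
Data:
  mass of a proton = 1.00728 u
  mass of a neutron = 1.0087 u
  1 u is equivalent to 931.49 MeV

⁴⁰₁₉K: Σm = 19(1.00728) + 21(1.0087) = 40.32102 u; Δm = 0.36745 u; E_B = 342.28 MeV; E_B/A = 8.557 MeV
²³⁹₉₄Pu: Σm = 94(1.00728) + 145(1.0087) = 240.94582 u; Δm = 1.94522 u; E_B = 1811.95 MeV; E_B/A = 7.581 MeV
⁴⁰₁₉K has the higher binding energy per nucleon, so it is the more tightly bound nucleus.

⁴⁰₁₉K; 8.56 MeV/nucleon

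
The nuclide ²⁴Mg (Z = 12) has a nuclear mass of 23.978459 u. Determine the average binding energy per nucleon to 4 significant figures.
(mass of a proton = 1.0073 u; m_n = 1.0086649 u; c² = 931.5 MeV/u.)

8.272 MeV/nucleon

Total constituent mass: 12 × 1.0073 + 12 × 1.0086649 = 24.1915788 u
The mass defect is 24.1915788 − 23.978459 = 0.2131198 u.
Converting to energy: 0.2131198 u × 931.5 MeV/u = 198.521 MeV
BE/A = 198.521 MeV / 24 = 8.272 MeV/nucleon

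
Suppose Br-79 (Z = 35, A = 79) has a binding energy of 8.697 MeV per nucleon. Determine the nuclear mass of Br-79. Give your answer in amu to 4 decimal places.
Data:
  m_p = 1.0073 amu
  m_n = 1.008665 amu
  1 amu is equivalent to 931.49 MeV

78.8992 amu

Total binding energy = 79 × 8.697 = 687.063 MeV
Mass defect = 687.063 MeV / (931.49 MeV/amu) = 0.737596 amu
Constituent mass = 35(1.0073) + 44(1.008665) = 79.636760 amu
Nuclear mass = 79.636760 − 0.737596 = 78.899164 amu ≈ 78.8992 amu (to 4 decimal places)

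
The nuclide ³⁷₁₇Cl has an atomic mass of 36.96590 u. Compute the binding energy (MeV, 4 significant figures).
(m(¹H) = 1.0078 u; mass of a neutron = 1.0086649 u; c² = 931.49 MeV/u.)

316.7 MeV

Z = 17, so N = A − Z = 37 − 17 = 20.
Σm = 17·m(¹H) + 20·m_n = 17.1326 + 20.1732980 = 37.3058980 u
Mass defect Δm = 37.3058980 − 36.96590 = 0.3399980 u
E_B = 0.3399980 × 931.49 = 316.705 MeV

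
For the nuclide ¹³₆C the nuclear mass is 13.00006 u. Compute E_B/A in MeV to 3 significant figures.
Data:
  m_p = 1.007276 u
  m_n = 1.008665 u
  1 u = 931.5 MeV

7.47 MeV/nucleon

Total constituent mass: 6 × 1.007276 + 7 × 1.008665 = 13.104311 u
Δm = 13.104311 − 13.00006 = 0.104251 u
Converting to energy: 0.104251 u × 931.5 MeV/u = 97.1098 MeV
Dividing by A = 13 gives 7.470 MeV per nucleon.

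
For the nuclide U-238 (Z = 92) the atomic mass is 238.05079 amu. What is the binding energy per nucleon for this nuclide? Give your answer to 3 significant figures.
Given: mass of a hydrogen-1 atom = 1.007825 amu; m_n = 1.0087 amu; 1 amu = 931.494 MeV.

7.59 MeV/nucleon

Mass of separated nucleons = 92(1.007825) + 146(1.0087) = 92.719900 + 147.2702 = 239.990100 amu
Mass defect Δm = 239.990100 − 238.05079 = 1.939310 amu
E_B = 1.939310 × 931.494 = 1806.46 MeV
Dividing by A = 238 gives 7.590 MeV per nucleon.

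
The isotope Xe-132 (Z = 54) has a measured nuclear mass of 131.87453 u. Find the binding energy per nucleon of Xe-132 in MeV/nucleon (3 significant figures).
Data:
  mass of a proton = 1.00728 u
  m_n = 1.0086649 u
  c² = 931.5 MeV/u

8.43 MeV/nucleon

The nucleus contains 54 protons and 132 − 54 = 78 neutrons.
Σm = 54·m_p + 78·m_n = 54.39312 + 78.6758622 = 133.0689822 u
Mass defect Δm = 133.0689822 − 131.87453 = 1.1944522 u
Converting to energy: 1.1944522 u × 931.5 MeV/u = 1112.63 MeV
Per nucleon: 1112.63 / 132 = 8.429 MeV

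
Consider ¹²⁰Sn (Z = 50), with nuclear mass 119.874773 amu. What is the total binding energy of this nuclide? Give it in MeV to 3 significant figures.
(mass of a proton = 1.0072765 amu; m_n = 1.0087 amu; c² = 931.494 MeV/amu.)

1020 MeV

The nucleus contains 50 protons and 120 − 50 = 70 neutrons.
Mass of separated nucleons = 50(1.0072765) + 70(1.0087) = 50.3638250 + 70.6090 = 120.9728250 amu
The mass defect is 120.9728250 − 119.874773 = 1.0980520 amu.
Converting to energy: 1.0980520 amu × 931.494 MeV/amu = 1022.83 MeV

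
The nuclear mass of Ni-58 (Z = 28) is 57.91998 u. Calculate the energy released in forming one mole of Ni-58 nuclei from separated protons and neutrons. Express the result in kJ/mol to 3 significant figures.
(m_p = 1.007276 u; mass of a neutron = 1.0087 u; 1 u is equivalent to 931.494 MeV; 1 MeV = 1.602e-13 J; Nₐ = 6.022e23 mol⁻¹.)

4.90e+10 kJ/mol

Z = 28, so N = A − Z = 58 − 28 = 30.
Total constituent mass: 28 × 1.007276 + 30 × 1.0087 = 58.464728 u
The mass defect is 58.464728 − 57.91998 = 0.544748 u.
E_B = 0.544748 × 931.494 = 507.429 MeV
Per nucleus in joules: 507.429 MeV × 1.602e-13 J/MeV = 8.1290e-11 J
Per mole: 8.1290e-11 J × 6.022e23 mol⁻¹ = 4.8953e+13 J/mol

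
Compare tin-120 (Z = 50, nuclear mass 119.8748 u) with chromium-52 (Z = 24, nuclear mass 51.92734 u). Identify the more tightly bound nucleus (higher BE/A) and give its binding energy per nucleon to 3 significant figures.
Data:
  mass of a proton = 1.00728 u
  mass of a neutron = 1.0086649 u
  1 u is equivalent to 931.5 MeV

chromium-52; 8.78 MeV/nucleon

tin-120: Σm = 50(1.00728) + 70(1.0086649) = 120.9705430 u; Δm = 1.0957430 u; E_B = 1020.7 MeV; E_B/A = 8.506 MeV
chromium-52: Σm = 24(1.00728) + 28(1.0086649) = 52.4173372 u; Δm = 0.4899972 u; E_B = 456.43 MeV; E_B/A = 8.778 MeV
chromium-52 has the higher binding energy per nucleon, so it is the more tightly bound nucleus.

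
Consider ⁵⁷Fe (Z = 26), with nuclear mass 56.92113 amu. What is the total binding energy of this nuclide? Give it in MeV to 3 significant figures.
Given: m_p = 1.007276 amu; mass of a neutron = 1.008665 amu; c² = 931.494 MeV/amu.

With 26 protons and 31 neutrons (A = 57):
Mass of separated nucleons = 26(1.007276) + 31(1.008665) = 26.189176 + 31.268615 = 57.457791 amu
The mass defect is 57.457791 − 56.92113 = 0.536661 amu.
Converting to energy: 0.536661 amu × 931.494 MeV/amu = 499.897 MeV

500 MeV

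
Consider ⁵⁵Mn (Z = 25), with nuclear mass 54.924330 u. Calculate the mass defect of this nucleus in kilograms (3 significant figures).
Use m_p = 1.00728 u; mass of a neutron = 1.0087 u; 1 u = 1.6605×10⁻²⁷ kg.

With 25 protons and 30 neutrons (A = 55):
Mass of separated nucleons = 25(1.00728) + 30(1.0087) = 25.18200 + 30.2610 = 55.44300 u
The mass defect is 55.44300 − 54.924330 = 0.518670 u.
In SI units: 0.518670 u × 1.6605×10⁻²⁷ kg/u = 8.6125e-28 kg

8.61e-28 kg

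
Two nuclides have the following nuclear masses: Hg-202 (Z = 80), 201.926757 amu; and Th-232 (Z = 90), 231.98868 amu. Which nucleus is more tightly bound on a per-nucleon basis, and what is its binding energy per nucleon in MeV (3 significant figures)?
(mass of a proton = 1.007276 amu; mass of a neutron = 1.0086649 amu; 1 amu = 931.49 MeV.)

Hg-202; 7.90 MeV/nucleon

Hg-202: Σm = 80(1.007276) + 122(1.0086649) = 203.6391978 amu; Δm = 1.7124408 amu; E_B = 1595.1 MeV; E_B/A = 7.897 MeV
Th-232: Σm = 90(1.007276) + 142(1.0086649) = 233.8852558 amu; Δm = 1.8965758 amu; E_B = 1766.64 MeV; E_B/A = 7.6148 MeV
Hg-202 has the higher binding energy per nucleon, so it is the more tightly bound nucleus.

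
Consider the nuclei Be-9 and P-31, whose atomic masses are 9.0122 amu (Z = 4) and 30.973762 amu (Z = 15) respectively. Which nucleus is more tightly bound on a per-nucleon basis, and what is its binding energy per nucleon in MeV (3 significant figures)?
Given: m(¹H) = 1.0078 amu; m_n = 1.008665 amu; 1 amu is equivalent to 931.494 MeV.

Be-9: Σm = 4(1.0078) + 5(1.008665) = 9.074525 amu; Δm = 0.062325 amu; E_B = 58.055 MeV; E_B/A = 6.451 MeV
P-31: Σm = 15(1.0078) + 16(1.008665) = 31.255640 amu; Δm = 0.281878 amu; E_B = 262.57 MeV; E_B/A = 8.470 MeV
P-31 has the higher binding energy per nucleon, so it is the more tightly bound nucleus.

P-31; 8.47 MeV/nucleon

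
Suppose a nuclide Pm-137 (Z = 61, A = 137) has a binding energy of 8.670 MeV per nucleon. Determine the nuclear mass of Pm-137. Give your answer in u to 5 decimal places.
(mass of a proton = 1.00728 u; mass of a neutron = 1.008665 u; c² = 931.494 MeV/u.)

Total binding energy = 137 × 8.670 = 1187.790 MeV
Mass defect = 1187.790 MeV / (931.494 MeV/u) = 1.2751451 u
Constituent mass = 61(1.00728) + 76(1.008665) = 138.102620 u
Nuclear mass = 138.102620 − 1.2751451 = 136.8274749 u ≈ 136.82747 u (to 5 decimal places)

136.82747 u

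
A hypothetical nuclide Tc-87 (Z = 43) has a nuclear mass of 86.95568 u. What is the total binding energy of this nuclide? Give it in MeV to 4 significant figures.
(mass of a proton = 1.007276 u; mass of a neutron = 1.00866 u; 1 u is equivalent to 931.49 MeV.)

687.7 MeV

The nucleus contains 43 protons and 87 − 43 = 44 neutrons.
Mass of separated nucleons = 43(1.007276) + 44(1.00866) = 43.312868 + 44.38104 = 87.693908 u
Δm = 87.693908 − 86.95568 = 0.738228 u
Converting to energy: 0.738228 u × 931.49 MeV/u = 687.652 MeV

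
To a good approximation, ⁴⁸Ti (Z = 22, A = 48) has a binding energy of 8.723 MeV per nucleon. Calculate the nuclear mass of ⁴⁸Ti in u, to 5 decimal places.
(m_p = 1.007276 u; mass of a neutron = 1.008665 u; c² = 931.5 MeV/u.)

Total binding energy = 48 × 8.723 = 418.704 MeV
Mass defect = 418.704 MeV / (931.5 MeV/u) = 0.4494944 u
Constituent mass = 22(1.007276) + 26(1.008665) = 48.385362 u
Nuclear mass = 48.385362 − 0.4494944 = 47.9358676 u ≈ 47.93587 u (to 5 decimal places)

47.93587 u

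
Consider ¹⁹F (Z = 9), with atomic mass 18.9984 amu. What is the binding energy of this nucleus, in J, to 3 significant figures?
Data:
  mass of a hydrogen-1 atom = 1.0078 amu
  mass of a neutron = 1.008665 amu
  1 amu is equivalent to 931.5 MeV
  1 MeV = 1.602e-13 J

Total constituent mass: 9 × 1.0078 + 10 × 1.008665 = 19.156850 amu
Mass defect Δm = 19.156850 − 18.9984 = 0.158450 amu
E_B = 0.158450 × 931.5 = 147.596 MeV
In joules: 147.596 MeV × 1.602e-13 J/MeV = 2.3645e-11 J

2.36e-11 J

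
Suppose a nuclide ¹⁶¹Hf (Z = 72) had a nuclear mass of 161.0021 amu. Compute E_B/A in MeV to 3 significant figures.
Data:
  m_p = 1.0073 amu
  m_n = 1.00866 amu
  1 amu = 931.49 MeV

Z = 72, so N = A − Z = 161 − 72 = 89.
Σm = 72·m_p + 89·m_n = 72.5256 + 89.77074 = 162.29634 amu
Mass defect Δm = 162.29634 − 161.0021 = 1.29424 amu
E_B = 1.29424 × 931.49 = 1205.57 MeV
BE/A = 1205.57 MeV / 161 = 7.488 MeV/nucleon

7.49 MeV/nucleon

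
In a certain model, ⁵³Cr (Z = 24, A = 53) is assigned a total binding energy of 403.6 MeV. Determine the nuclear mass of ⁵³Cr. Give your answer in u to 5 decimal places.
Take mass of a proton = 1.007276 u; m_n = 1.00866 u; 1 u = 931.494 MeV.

Mass defect = 403.6 MeV / (931.494 MeV/u) = 0.4332824 u
Constituent mass = 24(1.007276) + 29(1.00866) = 53.425764 u
Nuclear mass = 53.425764 − 0.4332824 = 52.9924816 u ≈ 52.99248 u (to 5 decimal places)

52.99248 u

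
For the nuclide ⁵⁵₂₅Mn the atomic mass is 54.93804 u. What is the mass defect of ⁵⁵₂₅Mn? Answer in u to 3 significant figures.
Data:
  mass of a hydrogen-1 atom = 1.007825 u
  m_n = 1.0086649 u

Total constituent mass: 25 × 1.007825 + 30 × 1.0086649 = 55.4555720 u
Mass defect Δm = 55.4555720 − 54.93804 = 0.5175320 u

0.518 u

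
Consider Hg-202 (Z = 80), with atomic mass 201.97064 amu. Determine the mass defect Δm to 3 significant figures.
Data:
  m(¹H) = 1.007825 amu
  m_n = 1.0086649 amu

1.71 amu

Σm = 80·m(¹H) + 122·m_n = 80.626000 + 123.0571178 = 203.6831178 amu
Δm = 203.6831178 − 201.97064 = 1.7124778 amu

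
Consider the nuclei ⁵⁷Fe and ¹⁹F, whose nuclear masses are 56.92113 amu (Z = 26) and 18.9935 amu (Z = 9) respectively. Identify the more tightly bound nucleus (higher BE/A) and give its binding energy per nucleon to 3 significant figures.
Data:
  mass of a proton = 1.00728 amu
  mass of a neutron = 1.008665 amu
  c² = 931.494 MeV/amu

⁵⁷Fe; 8.77 MeV/nucleon

⁵⁷Fe: Σm = 26(1.00728) + 31(1.008665) = 57.457895 amu; Δm = 0.536765 amu; E_B = 499.99 MeV; E_B/A = 8.772 MeV
¹⁹F: Σm = 9(1.00728) + 10(1.008665) = 19.152170 amu; Δm = 0.158670 amu; E_B = 147.80 MeV; E_B/A = 7.779 MeV
⁵⁷Fe has the higher binding energy per nucleon, so it is the more tightly bound nucleus.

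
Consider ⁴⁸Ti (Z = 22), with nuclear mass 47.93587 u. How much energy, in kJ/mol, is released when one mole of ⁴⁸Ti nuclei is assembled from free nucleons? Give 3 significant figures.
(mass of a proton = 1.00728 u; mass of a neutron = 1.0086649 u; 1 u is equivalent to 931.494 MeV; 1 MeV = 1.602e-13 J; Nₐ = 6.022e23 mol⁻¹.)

With 22 protons and 26 neutrons (A = 48):
Σm = 22·m_p + 26·m_n = 22.16016 + 26.2252874 = 48.3854474 u
Δm = 48.3854474 − 47.93587 = 0.4495774 u
Binding energy = Δm·c² = 0.4495774 × 931.494 MeV/u = 418.779 MeV
Per nucleus in joules: 418.779 MeV × 1.602e-13 J/MeV = 6.7088e-11 J
Per mole: 6.7088e-11 J × 6.022e23 mol⁻¹ = 4.0400e+13 J/mol

4.04e+10 kJ/mol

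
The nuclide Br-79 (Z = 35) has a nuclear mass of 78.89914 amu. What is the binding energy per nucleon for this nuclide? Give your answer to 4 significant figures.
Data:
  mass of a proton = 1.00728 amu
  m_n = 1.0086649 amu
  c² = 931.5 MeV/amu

8.689 MeV/nucleon

The nucleus contains 35 protons and 79 − 35 = 44 neutrons.
Σm = 35·m_p + 44·m_n = 35.25480 + 44.3812556 = 79.6360556 amu
Δm = 79.6360556 − 78.89914 = 0.7369156 amu
Binding energy = Δm·c² = 0.7369156 × 931.5 MeV/amu = 686.437 MeV
Dividing by A = 79 gives 8.689 MeV per nucleon.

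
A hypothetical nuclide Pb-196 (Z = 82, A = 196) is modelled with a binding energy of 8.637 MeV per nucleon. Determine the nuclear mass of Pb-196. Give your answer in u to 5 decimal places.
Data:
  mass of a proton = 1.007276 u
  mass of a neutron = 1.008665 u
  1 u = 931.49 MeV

195.76708 u

Total binding energy = 196 × 8.637 = 1692.852 MeV
Mass defect = 1692.852 MeV / (931.49 MeV/u) = 1.8173593 u
Constituent mass = 82(1.007276) + 114(1.008665) = 197.584442 u
Nuclear mass = 197.584442 − 1.8173593 = 195.7670827 u ≈ 195.76708 u (to 5 decimal places)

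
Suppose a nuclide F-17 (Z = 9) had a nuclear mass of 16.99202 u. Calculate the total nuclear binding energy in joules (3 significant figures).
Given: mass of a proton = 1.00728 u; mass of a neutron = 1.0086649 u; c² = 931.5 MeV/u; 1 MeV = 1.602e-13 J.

2.13e-11 J

Z = 9, so N = A − Z = 17 − 9 = 8.
Mass of separated nucleons = 9(1.00728) + 8(1.0086649) = 9.06552 + 8.0693192 = 17.1348392 u
The mass defect is 17.1348392 − 16.99202 = 0.1428192 u.
Converting to energy: 0.1428192 u × 931.5 MeV/u = 133.036 MeV
In joules: 133.036 MeV × 1.602e-13 J/MeV = 2.1312e-11 J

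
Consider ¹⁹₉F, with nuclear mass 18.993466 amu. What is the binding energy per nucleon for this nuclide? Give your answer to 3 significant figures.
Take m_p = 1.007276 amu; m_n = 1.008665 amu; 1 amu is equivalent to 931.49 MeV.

7.78 MeV/nucleon

Mass of separated nucleons = 9(1.007276) + 10(1.008665) = 9.065484 + 10.086650 = 19.152134 amu
Δm = 19.152134 − 18.993466 = 0.158668 amu
E_B = 0.158668 × 931.49 = 147.798 MeV
BE/A = 147.798 MeV / 19 = 7.779 MeV/nucleon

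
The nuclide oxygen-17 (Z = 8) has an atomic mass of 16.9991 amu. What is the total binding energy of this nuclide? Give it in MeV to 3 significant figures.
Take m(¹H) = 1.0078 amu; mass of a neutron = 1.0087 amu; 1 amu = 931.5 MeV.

Σm = 8·m(¹H) + 9·m_n = 8.0624 + 9.0783 = 17.1407 amu
Mass defect Δm = 17.1407 − 16.9991 = 0.1416 amu
Converting to energy: 0.1416 amu × 931.5 MeV/amu = 131.900 MeV

132 MeV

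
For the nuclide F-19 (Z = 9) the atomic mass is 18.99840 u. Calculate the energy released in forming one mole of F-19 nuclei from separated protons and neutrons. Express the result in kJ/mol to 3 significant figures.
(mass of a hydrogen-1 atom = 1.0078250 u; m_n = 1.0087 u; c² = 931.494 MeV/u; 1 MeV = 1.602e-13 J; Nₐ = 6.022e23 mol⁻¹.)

1.43e+10 kJ/mol

The nucleus contains 9 protons and 19 − 9 = 10 neutrons.
Σm = 9·m(¹H) + 10·m_n = 9.0704250 + 10.0870 = 19.1574250 u
The mass defect is 19.1574250 − 18.99840 = 0.1590250 u.
Converting to energy: 0.1590250 u × 931.494 MeV/u = 148.131 MeV
Per nucleus in joules: 148.131 MeV × 1.602e-13 J/MeV = 2.3731e-11 J
Per mole: 2.3731e-11 J × 6.022e23 mol⁻¹ = 1.4291e+13 J/mol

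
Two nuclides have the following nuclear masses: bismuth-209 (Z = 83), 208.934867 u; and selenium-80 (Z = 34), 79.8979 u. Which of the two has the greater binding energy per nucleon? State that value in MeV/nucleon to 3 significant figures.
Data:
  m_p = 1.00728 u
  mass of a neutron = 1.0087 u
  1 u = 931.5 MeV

selenium-80; 8.73 MeV/nucleon

bismuth-209: Σm = 83(1.00728) + 126(1.0087) = 210.70044 u; Δm = 1.765573 u; E_B = 1644.6 MeV; E_B/A = 7.869 MeV
selenium-80: Σm = 34(1.00728) + 46(1.0087) = 80.64772 u; Δm = 0.74982 u; E_B = 698.46 MeV; E_B/A = 8.731 MeV
selenium-80 has the higher binding energy per nucleon, so it is the more tightly bound nucleus.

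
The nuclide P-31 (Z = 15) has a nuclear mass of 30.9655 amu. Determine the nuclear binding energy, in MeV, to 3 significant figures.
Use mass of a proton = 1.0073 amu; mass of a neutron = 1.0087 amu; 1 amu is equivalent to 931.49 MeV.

Mass of separated nucleons = 15(1.0073) + 16(1.0087) = 15.1095 + 16.1392 = 31.2487 amu
Mass defect Δm = 31.2487 − 30.9655 = 0.2832 amu
E_B = 0.2832 × 931.49 = 263.798 MeV

264 MeV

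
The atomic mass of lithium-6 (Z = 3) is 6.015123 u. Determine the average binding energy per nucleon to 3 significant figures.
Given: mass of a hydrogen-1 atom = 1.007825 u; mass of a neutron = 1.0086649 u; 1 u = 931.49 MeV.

The nucleus contains 3 protons and 6 − 3 = 3 neutrons.
Σm = 3·m(¹H) + 3·m_n = 3.023475 + 3.0259947 = 6.0494697 u
Δm = 6.0494697 − 6.015123 = 0.0343467 u
Binding energy = Δm·c² = 0.0343467 × 931.49 MeV/u = 31.9936 MeV
BE/A = 31.9936 MeV / 6 = 5.332 MeV/nucleon

5.33 MeV/nucleon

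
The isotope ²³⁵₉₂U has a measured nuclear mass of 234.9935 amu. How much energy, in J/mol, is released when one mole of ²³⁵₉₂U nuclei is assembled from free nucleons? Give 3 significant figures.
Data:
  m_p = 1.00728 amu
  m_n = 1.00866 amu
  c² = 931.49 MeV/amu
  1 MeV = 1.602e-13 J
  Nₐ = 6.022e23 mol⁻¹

Mass of separated nucleons = 92(1.00728) + 143(1.00866) = 92.66976 + 144.23838 = 236.90814 amu
Mass defect Δm = 236.90814 − 234.9935 = 1.91464 amu
E_B = 1.91464 × 931.49 = 1783.47 MeV
Per nucleus in joules: 1783.47 MeV × 1.602e-13 J/MeV = 2.8571e-10 J
Per mole: 2.8571e-10 J × 6.022e23 mol⁻¹ = 1.7205e+14 J/mol

1.72e+14 J/mol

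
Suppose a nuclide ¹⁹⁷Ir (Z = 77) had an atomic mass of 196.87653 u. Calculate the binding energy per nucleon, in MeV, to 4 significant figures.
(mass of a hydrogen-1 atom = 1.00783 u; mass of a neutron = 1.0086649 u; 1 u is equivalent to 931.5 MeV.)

Z = 77, so N = A − Z = 197 − 77 = 120.
Σm = 77·m(¹H) + 120·m_n = 77.60291 + 121.0397880 = 198.6426980 u
Δm = 198.6426980 − 196.87653 = 1.7661680 u
E_B = 1.7661680 × 931.5 = 1645.19 MeV
Dividing by A = 197 gives 8.351 MeV per nucleon.

8.351 MeV/nucleon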